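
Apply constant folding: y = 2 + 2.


2 + 2 = 4 at compile time
Optimized: y = 4


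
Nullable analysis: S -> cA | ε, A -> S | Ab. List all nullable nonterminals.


A nonterminal is nullable iff some alternative derives ε (directly, or every symbol in it is nullable)
Nullable: {A, S}


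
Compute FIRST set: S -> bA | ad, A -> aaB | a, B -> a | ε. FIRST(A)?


Per alternative of A: FIRST(aaB) = {a}; FIRST(a) = {a}
FIRST(A) = {a}


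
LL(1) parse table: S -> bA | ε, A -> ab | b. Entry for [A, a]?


For [A, a]: 'a' ∈ FIRST(ab)
Entry: A -> ab


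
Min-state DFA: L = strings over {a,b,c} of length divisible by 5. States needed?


Track length mod 5: states 0..4, accept at 0
Minimal DFA: 5 states


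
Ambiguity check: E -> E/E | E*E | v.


'v/v*v' has two parse trees (no precedence encoded between / and *)
Ambiguous


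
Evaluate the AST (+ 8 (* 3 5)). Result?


Evaluate inner: (* 3 5) = 15
Evaluate root: (+ 8 15) = 23
Result: 23


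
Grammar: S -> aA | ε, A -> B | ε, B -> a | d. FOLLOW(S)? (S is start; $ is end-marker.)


$ ∈ FOLLOW(S). For each A -> αBβ: add FIRST(β)\{ε} to FOLLOW(B); if β nullable, add FOLLOW(A).
FOLLOW(S) = {$}


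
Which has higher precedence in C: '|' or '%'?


'%' is multiplicative (level 10); '|' is bitwise OR (level 3)
Higher level binds tighter
'%' has higher precedence than '|'


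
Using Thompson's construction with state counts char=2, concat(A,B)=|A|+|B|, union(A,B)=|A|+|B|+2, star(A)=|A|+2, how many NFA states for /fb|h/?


Syntax tree has 3 char leaf(s), 1 union(s), 0 star(s)
chars contribute 3×2 = 6; each union adds +2; each star adds +2
Total: 6 + 2 + 0 = 8 states


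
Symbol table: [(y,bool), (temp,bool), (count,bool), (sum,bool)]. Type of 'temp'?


Lookup 'temp' → type bool


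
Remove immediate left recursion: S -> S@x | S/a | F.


Left-recursive alternatives: S@x, S/a; non-recursive: F
Introduce S': S -> FS', S' -> @xS' | /aS' | ε


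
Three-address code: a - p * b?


Break into single-operator statements:
t1 = p * b
t2 = a - t1


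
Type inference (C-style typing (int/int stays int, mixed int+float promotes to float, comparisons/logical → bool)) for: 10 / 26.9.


Operand types: int / float
Rule: mixed int/float promotes to float; int/int stays int
Result type: float


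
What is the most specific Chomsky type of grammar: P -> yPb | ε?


Single nonterminal LHS, but y^n b^n is not regular
Classification: Type 2 (Context-Free)


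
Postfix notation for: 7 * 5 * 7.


Left to right (same or higher precedence on left)
Postfix: 7 5 * 7 *


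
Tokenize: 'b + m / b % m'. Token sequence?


Scan left to right, longest-match per lexeme
Tokens: ID(b), OP(+), ID(m), OP(/), ID(b), OP(%), ID(m)


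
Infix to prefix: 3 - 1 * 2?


'*' binds tighter: tree is (- 3 (* 1 2))
Prefix: - 3 * 1 2


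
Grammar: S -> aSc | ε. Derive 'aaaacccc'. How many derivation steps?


Derivation: S => aSc => aaScc => aaaSccc => aaaaScccc => aaaacccc
Steps: 5


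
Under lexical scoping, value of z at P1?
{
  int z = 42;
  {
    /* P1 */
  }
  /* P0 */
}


P1's block does not declare z; resolves to the enclosing declaration at depth 0
z = 42


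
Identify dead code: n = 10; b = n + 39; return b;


n is read by b's definition; b is returned
No dead code


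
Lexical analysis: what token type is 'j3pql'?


Pattern: letter/underscore followed by alphanumerics, not a keyword
Type: IDENTIFIER


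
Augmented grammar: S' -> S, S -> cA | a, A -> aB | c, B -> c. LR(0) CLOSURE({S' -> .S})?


Start: S' -> .S
For each item with dot before a nonterminal B, add B -> .γ for every B-production
Closure: [S' -> .S, S -> .cA, S -> .a]


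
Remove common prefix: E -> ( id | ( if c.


Common prefix: '('
Factored: E -> ( E', E' -> id | if c


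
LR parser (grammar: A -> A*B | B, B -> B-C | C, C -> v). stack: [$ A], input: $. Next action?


start symbol A on stack, input exhausted
Action: accept


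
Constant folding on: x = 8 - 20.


8 - 20 = -12 at compile time
Optimized: x = -12


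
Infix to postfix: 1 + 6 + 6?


Left to right (same or higher precedence on left)
Postfix: 1 6 + 6 +


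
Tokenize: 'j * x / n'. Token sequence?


Scan left to right, longest-match per lexeme
Tokens: ID(j), OP(*), ID(x), OP(/), ID(n)


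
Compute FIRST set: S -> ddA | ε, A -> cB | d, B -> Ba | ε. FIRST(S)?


Per alternative of S: FIRST(ddA) = {d}; FIRST(ε) = {ε}
FIRST(S) = {d, ε}


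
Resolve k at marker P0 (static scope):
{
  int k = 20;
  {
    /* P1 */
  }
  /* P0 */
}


k declared in the same block as P0
k = 20


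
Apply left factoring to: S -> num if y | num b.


Common prefix: 'num'
Factored: S -> num S', S' -> if y | b


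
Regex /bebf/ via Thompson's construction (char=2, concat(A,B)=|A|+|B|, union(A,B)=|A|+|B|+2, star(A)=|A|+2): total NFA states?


Syntax tree has 4 char leaf(s), 0 union(s), 0 star(s)
chars contribute 4×2 = 8; each union adds +2; each star adds +2
Total: 8 + 0 + 0 = 8 states


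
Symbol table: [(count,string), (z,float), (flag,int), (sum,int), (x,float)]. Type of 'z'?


Lookup 'z' → type float


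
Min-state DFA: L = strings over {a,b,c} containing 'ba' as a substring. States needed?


KMP-style automaton: 2 progress states + 1 absorbing accept = 3
Minimal DFA: 3 states


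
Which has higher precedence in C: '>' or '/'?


'/' is multiplicative (level 10); '>' is relational (level 7)
Higher level binds tighter
'/' has higher precedence than '>'


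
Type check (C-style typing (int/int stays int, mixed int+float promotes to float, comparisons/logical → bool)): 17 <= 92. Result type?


Operand types: int <= int
Rule: comparison yields bool
Result type: bool


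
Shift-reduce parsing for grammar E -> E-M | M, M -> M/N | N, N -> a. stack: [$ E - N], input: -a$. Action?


'N' (not preceded by M/) is the handle for M -> N
Action: reduce (M -> N)


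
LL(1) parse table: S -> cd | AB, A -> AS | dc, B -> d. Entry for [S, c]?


For [S, c]: 'c' ∈ FIRST(cd)
Entry: S -> cd


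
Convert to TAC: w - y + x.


Break into single-operator statements:
t1 = w - y
t2 = t1 + x


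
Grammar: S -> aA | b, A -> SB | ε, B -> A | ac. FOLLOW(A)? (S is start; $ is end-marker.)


$ ∈ FOLLOW(S). For each A -> αBβ: add FIRST(β)\{ε} to FOLLOW(B); if β nullable, add FOLLOW(A).
FOLLOW(A) = {$, a, b}


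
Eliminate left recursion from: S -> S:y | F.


Left-recursive alternatives: S:y; non-recursive: F
Introduce S': S -> FS', S' -> :yS' | ε


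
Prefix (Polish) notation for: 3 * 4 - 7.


left-to-right (same/higher precedence on left): tree is (- (* 3 4) 7)
Prefix: - * 3 4 7


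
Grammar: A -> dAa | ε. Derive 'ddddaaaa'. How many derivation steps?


Derivation: A => dAa => ddAaa => dddAaaa => ddddAaaaa => ddddaaaa
Steps: 5


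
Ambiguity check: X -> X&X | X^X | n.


'n&n^n' has two parse trees (no precedence encoded between & and ^)
Ambiguous


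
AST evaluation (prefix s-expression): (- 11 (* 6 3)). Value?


Evaluate inner: (* 6 3) = 18
Evaluate root: (- 11 18) = -7
Result: -7


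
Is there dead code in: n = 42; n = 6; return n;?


first assignment to n is overwritten before any read
Dead: 'n = 42'


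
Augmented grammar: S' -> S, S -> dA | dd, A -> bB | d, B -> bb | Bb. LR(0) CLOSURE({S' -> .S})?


Start: S' -> .S
For each item with dot before a nonterminal B, add B -> .γ for every B-production
Closure: [S' -> .S, S -> .dA, S -> .dd]


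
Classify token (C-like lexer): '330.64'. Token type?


Pattern: digits with a decimal point
Type: FLOAT_LITERAL


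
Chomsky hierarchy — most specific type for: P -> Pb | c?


Left-linear: every RHS is a terminal or one nonterminal followed by a terminal
Classification: Type 3 (Regular)


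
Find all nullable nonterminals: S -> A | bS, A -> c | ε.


A nonterminal is nullable iff some alternative derives ε (directly, or every symbol in it is nullable)
Nullable: {A, S}


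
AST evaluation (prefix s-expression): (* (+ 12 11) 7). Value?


Evaluate inner: (+ 12 11) = 23
Evaluate root: (* 23 7) = 161
Result: 161


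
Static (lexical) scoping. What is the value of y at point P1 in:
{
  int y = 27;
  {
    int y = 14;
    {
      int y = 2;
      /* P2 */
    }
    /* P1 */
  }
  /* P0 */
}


y declared in the same block as P1
y = 14


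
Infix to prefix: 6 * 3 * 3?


left-to-right (same/higher precedence on left): tree is (* (* 6 3) 3)
Prefix: * * 6 3 3


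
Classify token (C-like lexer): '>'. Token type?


Pattern: operator symbol
Type: OPERATOR


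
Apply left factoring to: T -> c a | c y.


Common prefix: 'c'
Factored: T -> c T', T' -> a | y


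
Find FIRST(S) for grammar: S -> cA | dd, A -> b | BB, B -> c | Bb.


Per alternative of S: FIRST(cA) = {c}; FIRST(dd) = {d}
FIRST(S) = {c, d}


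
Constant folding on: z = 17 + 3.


17 + 3 = 20 at compile time
Optimized: z = 20


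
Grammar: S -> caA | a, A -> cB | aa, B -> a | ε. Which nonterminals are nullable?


A nonterminal is nullable iff some alternative derives ε (directly, or every symbol in it is nullable)
Nullable: {B}


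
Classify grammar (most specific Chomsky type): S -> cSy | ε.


Single nonterminal LHS, but c^n y^n is not regular
Classification: Type 2 (Context-Free)


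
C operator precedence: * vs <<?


'*' is multiplicative (level 10); '<<' is shift (level 8)
Higher level binds tighter
'*' has higher precedence than '<<'


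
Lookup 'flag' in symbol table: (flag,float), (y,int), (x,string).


Lookup 'flag' → type float


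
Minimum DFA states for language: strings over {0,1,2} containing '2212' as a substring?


KMP-style automaton: 4 progress states + 1 absorbing accept = 5
Minimal DFA: 5 states


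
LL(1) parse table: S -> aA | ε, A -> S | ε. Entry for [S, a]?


For [S, a]: 'a' ∈ FIRST(aA)
Entry: S -> aA


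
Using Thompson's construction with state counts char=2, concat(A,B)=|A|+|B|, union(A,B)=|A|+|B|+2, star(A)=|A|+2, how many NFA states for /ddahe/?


Syntax tree has 5 char leaf(s), 0 union(s), 0 star(s)
chars contribute 5×2 = 10; each union adds +2; each star adds +2
Total: 10 + 0 + 0 = 10 states


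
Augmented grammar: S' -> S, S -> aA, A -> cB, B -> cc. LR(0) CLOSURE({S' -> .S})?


Start: S' -> .S
For each item with dot before a nonterminal B, add B -> .γ for every B-production
Closure: [S' -> .S, S -> .aA]


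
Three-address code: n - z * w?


Break into single-operator statements:
t1 = z * w
t2 = n - t1


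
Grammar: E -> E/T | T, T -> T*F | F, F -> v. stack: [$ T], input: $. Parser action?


lookahead ∉ {*} so T won't extend; reduce E -> T
Action: reduce (E -> T)


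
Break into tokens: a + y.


Scan left to right, longest-match per lexeme
Tokens: ID(a), OP(+), ID(y)


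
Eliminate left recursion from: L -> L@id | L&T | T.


Left-recursive alternatives: L@id, L&T; non-recursive: T
Introduce L': L -> TL', L' -> @idL' | &TL' | ε


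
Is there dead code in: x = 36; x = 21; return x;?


first assignment to x is overwritten before any read
Dead: 'x = 36'


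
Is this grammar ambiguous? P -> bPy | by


balanced b^n…y^n: each string has a unique parse
Unambiguous


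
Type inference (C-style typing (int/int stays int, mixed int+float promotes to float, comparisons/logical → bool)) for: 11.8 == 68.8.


Operand types: float == float
Rule: comparison yields bool
Result type: bool


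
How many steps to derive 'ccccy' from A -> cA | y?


Derivation: A => cA => ccA => cccA => ccccA => ccccy
Steps: 5


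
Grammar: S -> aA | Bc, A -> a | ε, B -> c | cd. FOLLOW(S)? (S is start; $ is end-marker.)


$ ∈ FOLLOW(S). For each A -> αBβ: add FIRST(β)\{ε} to FOLLOW(B); if β nullable, add FOLLOW(A).
FOLLOW(S) = {$}


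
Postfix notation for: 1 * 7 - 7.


Left to right (same or higher precedence on left)
Postfix: 1 7 * 7 -


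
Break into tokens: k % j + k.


Scan left to right, longest-match per lexeme
Tokens: ID(k), OP(%), ID(j), OP(+), ID(k)


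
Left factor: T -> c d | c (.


Common prefix: 'c'
Factored: T -> c T', T' -> d | (


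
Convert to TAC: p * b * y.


Break into single-operator statements:
t1 = p * b
t2 = t1 * y


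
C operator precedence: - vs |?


'-' is additive (level 9); '|' is bitwise OR (level 3)
Higher level binds tighter
'-' has higher precedence than '|'


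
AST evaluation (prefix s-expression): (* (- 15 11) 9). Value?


Evaluate inner: (- 15 11) = 4
Evaluate root: (* 4 9) = 36
Result: 36


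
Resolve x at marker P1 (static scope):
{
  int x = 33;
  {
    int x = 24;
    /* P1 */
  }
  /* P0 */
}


x declared in the same block as P1
x = 24


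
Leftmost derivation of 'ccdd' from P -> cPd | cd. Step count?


Derivation: P => cPd => ccdd
Steps: 2


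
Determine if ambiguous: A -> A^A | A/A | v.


'v^v/v' has two parse trees (no precedence encoded between ^ and /)
Ambiguous


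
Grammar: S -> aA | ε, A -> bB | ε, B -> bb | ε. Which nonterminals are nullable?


A nonterminal is nullable iff some alternative derives ε (directly, or every symbol in it is nullable)
Nullable: {A, B, S}


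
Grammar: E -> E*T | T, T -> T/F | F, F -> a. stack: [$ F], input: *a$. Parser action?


'F' (not preceded by T/) is the handle for T -> F
Action: reduce (T -> F)


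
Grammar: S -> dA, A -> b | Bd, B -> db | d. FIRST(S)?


Per alternative of S: FIRST(dA) = {d}
FIRST(S) = {d}


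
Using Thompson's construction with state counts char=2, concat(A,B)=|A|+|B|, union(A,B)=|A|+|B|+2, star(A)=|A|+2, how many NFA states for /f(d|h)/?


Syntax tree has 3 char leaf(s), 1 union(s), 0 star(s)
chars contribute 3×2 = 6; each union adds +2; each star adds +2
Total: 6 + 2 + 0 = 8 states


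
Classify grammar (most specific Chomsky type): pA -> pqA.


LHS has context (more than one symbol) and |LHS| ≤ |RHS|
Classification: Type 1 (Context-Sensitive)


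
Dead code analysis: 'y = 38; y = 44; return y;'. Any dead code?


first assignment to y is overwritten before any read
Dead: 'y = 38'


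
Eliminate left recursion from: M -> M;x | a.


Left-recursive alternatives: M;x; non-recursive: a
Introduce M': M -> aM', M' -> ;xM' | ε


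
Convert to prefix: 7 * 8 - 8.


left-to-right (same/higher precedence on left): tree is (- (* 7 8) 8)
Prefix: - * 7 8 8


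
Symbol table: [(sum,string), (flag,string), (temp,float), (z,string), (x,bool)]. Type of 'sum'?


Lookup 'sum' → type string


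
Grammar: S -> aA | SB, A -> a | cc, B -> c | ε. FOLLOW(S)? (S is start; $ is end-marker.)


$ ∈ FOLLOW(S). For each A -> αBβ: add FIRST(β)\{ε} to FOLLOW(B); if β nullable, add FOLLOW(A).
FOLLOW(S) = {$, c}


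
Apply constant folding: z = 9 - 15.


9 - 15 = -6 at compile time
Optimized: z = -6


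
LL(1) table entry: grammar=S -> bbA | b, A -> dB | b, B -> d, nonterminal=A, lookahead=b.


For [A, b]: 'b' ∈ FIRST(b)
Entry: A -> b


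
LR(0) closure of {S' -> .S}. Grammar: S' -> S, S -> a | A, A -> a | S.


Start: S' -> .S
For each item with dot before a nonterminal B, add B -> .γ for every B-production
Closure: [S' -> .S, S -> .a, S -> .A, A -> .a, A -> .S]


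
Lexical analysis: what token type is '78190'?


Pattern: digits only
Type: INTEGER_LITERAL


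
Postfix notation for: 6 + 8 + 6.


Left to right (same or higher precedence on left)
Postfix: 6 8 + 6 +


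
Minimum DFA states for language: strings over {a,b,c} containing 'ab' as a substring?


KMP-style automaton: 2 progress states + 1 absorbing accept = 3
Minimal DFA: 3 states


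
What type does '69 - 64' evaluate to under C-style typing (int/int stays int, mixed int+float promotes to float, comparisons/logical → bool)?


Operand types: int - int
Rule: mixed int/float promotes to float; int/int stays int
Result type: int


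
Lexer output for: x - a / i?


Scan left to right, longest-match per lexeme
Tokens: ID(x), OP(-), ID(a), OP(/), ID(i)


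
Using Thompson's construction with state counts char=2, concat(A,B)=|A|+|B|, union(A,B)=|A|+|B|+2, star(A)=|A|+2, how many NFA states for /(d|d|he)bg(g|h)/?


Syntax tree has 8 char leaf(s), 3 union(s), 0 star(s)
chars contribute 8×2 = 16; each union adds +2; each star adds +2
Total: 16 + 6 + 0 = 22 states


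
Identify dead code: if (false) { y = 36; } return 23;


condition is constant false, so the whole block is unreachable
Dead: 'if (false) { y = 36; }'


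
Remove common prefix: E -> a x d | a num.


Common prefix: 'a'
Factored: E -> a E', E' -> x d | num


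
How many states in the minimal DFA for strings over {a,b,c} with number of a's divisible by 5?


Track (count of a) mod 5: states 0..4, accept at 0
Minimal DFA: 5 states


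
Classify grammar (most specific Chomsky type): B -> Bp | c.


Left-linear: every RHS is a terminal or one nonterminal followed by a terminal
Classification: Type 3 (Regular)


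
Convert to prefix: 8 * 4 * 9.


left-to-right (same/higher precedence on left): tree is (* (* 8 4) 9)
Prefix: * * 8 4 9


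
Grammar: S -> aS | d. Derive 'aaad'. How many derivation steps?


Derivation: S => aS => aaS => aaaS => aaad
Steps: 4


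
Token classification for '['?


Pattern: delimiter/punctuation
Type: PUNCTUATION


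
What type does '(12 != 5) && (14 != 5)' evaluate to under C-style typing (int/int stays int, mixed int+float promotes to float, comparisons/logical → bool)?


Operand types: bool && bool
Rule: logical operators take bool operands and yield bool
Result type: bool


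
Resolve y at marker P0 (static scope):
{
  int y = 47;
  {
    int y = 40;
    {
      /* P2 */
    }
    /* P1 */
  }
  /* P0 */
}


y declared in the same block as P0
y = 47


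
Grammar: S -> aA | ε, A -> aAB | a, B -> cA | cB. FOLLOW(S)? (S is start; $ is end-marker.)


$ ∈ FOLLOW(S). For each A -> αBβ: add FIRST(β)\{ε} to FOLLOW(B); if β nullable, add FOLLOW(A).
FOLLOW(S) = {$}


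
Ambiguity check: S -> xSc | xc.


balanced x^n…c^n: each string has a unique parse
Unambiguous


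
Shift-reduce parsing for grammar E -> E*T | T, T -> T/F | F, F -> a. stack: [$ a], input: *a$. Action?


'a' on top is the handle for F -> a
Action: reduce (F -> a)


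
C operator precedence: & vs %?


'%' is multiplicative (level 10); '&' is bitwise AND (level 5)
Higher level binds tighter
'%' has higher precedence than '&'


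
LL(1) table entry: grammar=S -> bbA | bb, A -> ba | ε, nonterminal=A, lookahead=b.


For [A, b]: 'b' ∈ FIRST(ba)
Entry: A -> ba


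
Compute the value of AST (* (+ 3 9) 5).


Evaluate inner: (+ 3 9) = 12
Evaluate root: (* 12 5) = 60
Result: 60


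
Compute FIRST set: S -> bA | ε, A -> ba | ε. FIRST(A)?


Per alternative of A: FIRST(ba) = {b}; FIRST(ε) = {ε}
FIRST(A) = {b, ε}


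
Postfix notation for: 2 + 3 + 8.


Left to right (same or higher precedence on left)
Postfix: 2 3 + 8 +


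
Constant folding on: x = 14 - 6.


14 - 6 = 8 at compile time
Optimized: x = 8


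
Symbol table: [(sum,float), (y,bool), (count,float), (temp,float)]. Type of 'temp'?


Lookup 'temp' → type float


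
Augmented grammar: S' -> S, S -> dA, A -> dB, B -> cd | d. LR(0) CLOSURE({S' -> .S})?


Start: S' -> .S
For each item with dot before a nonterminal B, add B -> .γ for every B-production
Closure: [S' -> .S, S -> .dA]


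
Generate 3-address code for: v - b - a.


Break into single-operator statements:
t1 = v - b
t2 = t1 - a


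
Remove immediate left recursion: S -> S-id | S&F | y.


Left-recursive alternatives: S-id, S&F; non-recursive: y
Introduce S': S -> yS', S' -> -idS' | &FS' | ε


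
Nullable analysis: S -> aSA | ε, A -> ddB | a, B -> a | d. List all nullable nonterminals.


A nonterminal is nullable iff some alternative derives ε (directly, or every symbol in it is nullable)
Nullable: {S}


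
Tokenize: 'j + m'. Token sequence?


Scan left to right, longest-match per lexeme
Tokens: ID(j), OP(+), ID(m)


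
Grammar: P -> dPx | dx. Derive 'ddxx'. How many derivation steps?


Derivation: P => dPx => ddxx
Steps: 2


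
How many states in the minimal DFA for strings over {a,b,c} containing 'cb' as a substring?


KMP-style automaton: 2 progress states + 1 absorbing accept = 3
Minimal DFA: 3 states


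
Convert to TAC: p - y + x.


Break into single-operator statements:
t1 = p - y
t2 = t1 + x


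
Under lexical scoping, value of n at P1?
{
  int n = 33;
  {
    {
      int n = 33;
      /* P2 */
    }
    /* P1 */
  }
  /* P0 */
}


P1's block does not declare n; resolves to the enclosing declaration at depth 0
n = 33


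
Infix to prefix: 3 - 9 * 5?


'*' binds tighter: tree is (- 3 (* 9 5))
Prefix: - 3 * 9 5


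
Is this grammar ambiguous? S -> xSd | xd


balanced x^n…d^n: each string has a unique parse
Unambiguous


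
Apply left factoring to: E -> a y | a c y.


Common prefix: 'a'
Factored: E -> a E', E' -> y | c y


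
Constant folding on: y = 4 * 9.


4 * 9 = 36 at compile time
Optimized: y = 36


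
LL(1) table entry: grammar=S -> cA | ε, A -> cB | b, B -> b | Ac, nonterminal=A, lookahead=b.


For [A, b]: 'b' ∈ FIRST(b)
Entry: A -> b


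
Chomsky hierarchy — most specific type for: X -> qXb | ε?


Single nonterminal LHS, but q^n b^n is not regular
Classification: Type 2 (Context-Free)


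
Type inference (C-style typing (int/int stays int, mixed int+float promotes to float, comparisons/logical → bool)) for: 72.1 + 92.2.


Operand types: float + float
Rule: mixed int/float promotes to float; int/int stays int
Result type: float


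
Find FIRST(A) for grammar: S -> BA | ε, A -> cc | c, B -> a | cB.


Per alternative of A: FIRST(cc) = {c}; FIRST(c) = {c}
FIRST(A) = {c}


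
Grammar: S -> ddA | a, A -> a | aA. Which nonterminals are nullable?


A nonterminal is nullable iff some alternative derives ε (directly, or every symbol in it is nullable)
Nullable: {}


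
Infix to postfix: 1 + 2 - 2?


Left to right (same or higher precedence on left)
Postfix: 1 2 + 2 -


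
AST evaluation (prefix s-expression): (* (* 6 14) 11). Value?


Evaluate inner: (* 6 14) = 84
Evaluate root: (* 84 11) = 924
Result: 924


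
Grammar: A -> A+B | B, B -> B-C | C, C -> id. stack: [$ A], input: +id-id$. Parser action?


shift '+' to continue A -> A+B
Action: shift


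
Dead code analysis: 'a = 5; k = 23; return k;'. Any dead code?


a is assigned but never read
Dead: 'a = 5'


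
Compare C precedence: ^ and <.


'<' is relational (level 7); '^' is bitwise XOR (level 4)
Higher level binds tighter
'<' has higher precedence than '^'


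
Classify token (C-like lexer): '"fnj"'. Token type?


Pattern: double-quoted sequence
Type: STRING_LITERAL


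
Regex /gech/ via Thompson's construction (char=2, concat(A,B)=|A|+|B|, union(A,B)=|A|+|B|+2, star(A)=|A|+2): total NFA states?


Syntax tree has 4 char leaf(s), 0 union(s), 0 star(s)
chars contribute 4×2 = 8; each union adds +2; each star adds +2
Total: 8 + 0 + 0 = 8 states


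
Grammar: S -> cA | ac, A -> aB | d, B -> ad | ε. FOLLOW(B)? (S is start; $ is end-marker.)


$ ∈ FOLLOW(S). For each A -> αBβ: add FIRST(β)\{ε} to FOLLOW(B); if β nullable, add FOLLOW(A).
FOLLOW(B) = {$}


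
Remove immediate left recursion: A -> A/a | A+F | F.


Left-recursive alternatives: A/a, A+F; non-recursive: F
Introduce A': A -> FA', A' -> /aA' | +FA' | ε


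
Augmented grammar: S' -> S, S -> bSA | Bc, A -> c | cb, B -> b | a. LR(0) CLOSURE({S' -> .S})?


Start: S' -> .S
For each item with dot before a nonterminal B, add B -> .γ for every B-production
Closure: [S' -> .S, S -> .bSA, S -> .Bc, B -> .b, B -> .a]


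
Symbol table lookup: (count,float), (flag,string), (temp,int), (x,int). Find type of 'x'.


Lookup 'x' → type int


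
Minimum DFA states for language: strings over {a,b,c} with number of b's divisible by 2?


Track (count of b) mod 2: states 0..1, accept at 0
Minimal DFA: 2 states


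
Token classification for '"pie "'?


Pattern: double-quoted sequence
Type: STRING_LITERAL


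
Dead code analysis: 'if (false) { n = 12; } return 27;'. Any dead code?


condition is constant false, so the whole block is unreachable
Dead: 'if (false) { n = 12; }'


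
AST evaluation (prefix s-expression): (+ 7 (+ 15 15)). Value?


Evaluate inner: (+ 15 15) = 30
Evaluate root: (+ 7 30) = 37
Result: 37


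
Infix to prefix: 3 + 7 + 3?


left-to-right (same/higher precedence on left): tree is (+ (+ 3 7) 3)
Prefix: + + 3 7 3


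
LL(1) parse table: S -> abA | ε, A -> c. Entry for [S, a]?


For [S, a]: 'a' ∈ FIRST(abA)
Entry: S -> abA


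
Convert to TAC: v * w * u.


Break into single-operator statements:
t1 = v * w
t2 = t1 * u


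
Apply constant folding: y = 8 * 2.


8 * 2 = 16 at compile time
Optimized: y = 16


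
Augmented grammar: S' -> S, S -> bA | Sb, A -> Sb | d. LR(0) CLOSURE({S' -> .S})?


Start: S' -> .S
For each item with dot before a nonterminal B, add B -> .γ for every B-production
Closure: [S' -> .S, S -> .bA, S -> .Sb]


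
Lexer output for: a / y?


Scan left to right, longest-match per lexeme
Tokens: ID(a), OP(/), ID(y)


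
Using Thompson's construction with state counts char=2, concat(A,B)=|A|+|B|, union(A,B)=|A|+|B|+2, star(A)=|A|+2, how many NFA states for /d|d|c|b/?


Syntax tree has 4 char leaf(s), 3 union(s), 0 star(s)
chars contribute 4×2 = 8; each union adds +2; each star adds +2
Total: 8 + 6 + 0 = 14 states


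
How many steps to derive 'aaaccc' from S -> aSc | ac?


Derivation: S => aSc => aaScc => aaaccc
Steps: 3


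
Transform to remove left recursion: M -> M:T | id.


Left-recursive alternatives: M:T; non-recursive: id
Introduce M': M -> idM', M' -> :TM' | ε


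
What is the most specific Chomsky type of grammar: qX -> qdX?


LHS has context (more than one symbol) and |LHS| ≤ |RHS|
Classification: Type 1 (Context-Sensitive)


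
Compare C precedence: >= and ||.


'>=' is relational (level 7); '||' is logical OR (level 1)
Higher level binds tighter
'>=' has higher precedence than '||'


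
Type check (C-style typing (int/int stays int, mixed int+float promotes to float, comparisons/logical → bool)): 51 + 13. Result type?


Operand types: int + int
Rule: mixed int/float promotes to float; int/int stays int
Result type: int


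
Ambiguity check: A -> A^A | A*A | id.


'id^id*id' has two parse trees (no precedence encoded between ^ and *)
Ambiguous


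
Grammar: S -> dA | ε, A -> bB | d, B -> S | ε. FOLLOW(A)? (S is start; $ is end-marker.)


$ ∈ FOLLOW(S). For each A -> αBβ: add FIRST(β)\{ε} to FOLLOW(B); if β nullable, add FOLLOW(A).
FOLLOW(A) = {$}


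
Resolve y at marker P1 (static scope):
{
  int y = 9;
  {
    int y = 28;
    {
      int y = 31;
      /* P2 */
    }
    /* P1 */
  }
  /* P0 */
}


y declared in the same block as P1
y = 28


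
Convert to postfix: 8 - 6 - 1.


Left to right (same or higher precedence on left)
Postfix: 8 6 - 1 -


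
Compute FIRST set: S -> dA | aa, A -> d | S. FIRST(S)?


Per alternative of S: FIRST(dA) = {d}; FIRST(aa) = {a}
FIRST(S) = {a, d}


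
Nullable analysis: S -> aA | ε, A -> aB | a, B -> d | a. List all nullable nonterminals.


A nonterminal is nullable iff some alternative derives ε (directly, or every symbol in it is nullable)
Nullable: {S}


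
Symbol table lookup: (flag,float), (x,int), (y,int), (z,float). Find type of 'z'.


Lookup 'z' → type float


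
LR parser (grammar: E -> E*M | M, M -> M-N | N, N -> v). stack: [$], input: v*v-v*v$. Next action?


no handle on stack; shift 'v'
Action: shift


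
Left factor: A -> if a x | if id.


Common prefix: 'if'
Factored: A -> if A', A' -> a x | id


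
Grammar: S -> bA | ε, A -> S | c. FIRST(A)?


Per alternative of A: FIRST(S) = {b, ε}; FIRST(c) = {c}
FIRST(A) = {b, c, ε}


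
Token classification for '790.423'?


Pattern: digits with a decimal point
Type: FLOAT_LITERAL


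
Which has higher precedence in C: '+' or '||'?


'+' is additive (level 9); '||' is logical OR (level 1)
Higher level binds tighter
'+' has higher precedence than '||'


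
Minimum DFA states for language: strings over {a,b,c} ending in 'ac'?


Track the longest suffix of input matching a prefix of 'ac': 3 classes (prefixes of length 0..2)
Minimal DFA: 3 states


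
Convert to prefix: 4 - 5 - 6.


left-to-right (same/higher precedence on left): tree is (- (- 4 5) 6)
Prefix: - - 4 5 6


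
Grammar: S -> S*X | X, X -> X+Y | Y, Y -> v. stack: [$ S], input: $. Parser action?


start symbol S on stack, input exhausted
Action: accept


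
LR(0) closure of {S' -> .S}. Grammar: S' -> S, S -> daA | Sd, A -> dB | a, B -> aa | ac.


Start: S' -> .S
For each item with dot before a nonterminal B, add B -> .γ for every B-production
Closure: [S' -> .S, S -> .daA, S -> .Sd]


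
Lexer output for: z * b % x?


Scan left to right, longest-match per lexeme
Tokens: ID(z), OP(*), ID(b), OP(%), ID(x)


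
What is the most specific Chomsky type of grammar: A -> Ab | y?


Left-linear: every RHS is a terminal or one nonterminal followed by a terminal
Classification: Type 3 (Regular)


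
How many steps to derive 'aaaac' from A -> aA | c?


Derivation: A => aA => aaA => aaaA => aaaaA => aaaac
Steps: 5


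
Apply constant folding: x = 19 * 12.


19 * 12 = 228 at compile time
Optimized: x = 228


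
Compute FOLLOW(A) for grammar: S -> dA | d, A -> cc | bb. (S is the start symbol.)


$ ∈ FOLLOW(S). For each A -> αBβ: add FIRST(β)\{ε} to FOLLOW(B); if β nullable, add FOLLOW(A).
FOLLOW(A) = {$}


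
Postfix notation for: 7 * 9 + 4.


Left to right (same or higher precedence on left)
Postfix: 7 9 * 4 +


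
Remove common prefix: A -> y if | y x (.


Common prefix: 'y'
Factored: A -> y A', A' -> if | x (


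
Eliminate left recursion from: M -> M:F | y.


Left-recursive alternatives: M:F; non-recursive: y
Introduce M': M -> yM', M' -> :FM' | ε


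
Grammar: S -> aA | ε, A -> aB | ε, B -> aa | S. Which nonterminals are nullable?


A nonterminal is nullable iff some alternative derives ε (directly, or every symbol in it is nullable)
Nullable: {A, B, S}


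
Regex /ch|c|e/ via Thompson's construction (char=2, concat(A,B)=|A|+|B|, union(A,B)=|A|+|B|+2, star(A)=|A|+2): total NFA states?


Syntax tree has 4 char leaf(s), 2 union(s), 0 star(s)
chars contribute 4×2 = 8; each union adds +2; each star adds +2
Total: 8 + 4 + 0 = 12 states


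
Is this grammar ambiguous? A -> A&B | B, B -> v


precedence layered via separate nonterminal B: deterministic
Unambiguous


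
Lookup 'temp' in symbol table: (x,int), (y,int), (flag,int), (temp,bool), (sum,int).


Lookup 'temp' → type bool


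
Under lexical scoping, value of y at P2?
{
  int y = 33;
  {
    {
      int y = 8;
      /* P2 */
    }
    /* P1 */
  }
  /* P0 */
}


y declared in the same block as P2
y = 8


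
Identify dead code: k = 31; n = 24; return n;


k is assigned but never read
Dead: 'k = 31'


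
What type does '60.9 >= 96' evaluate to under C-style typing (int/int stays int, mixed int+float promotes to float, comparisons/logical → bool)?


Operand types: float >= int
Rule: comparison yields bool
Result type: bool


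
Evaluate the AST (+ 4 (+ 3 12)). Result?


Evaluate inner: (+ 3 12) = 15
Evaluate root: (+ 4 15) = 19
Result: 19


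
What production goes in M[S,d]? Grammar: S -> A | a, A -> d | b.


For [S, d]: 'd' ∈ FIRST(A)
Entry: S -> A


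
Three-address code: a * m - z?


Break into single-operator statements:
t1 = a * m
t2 = t1 - z


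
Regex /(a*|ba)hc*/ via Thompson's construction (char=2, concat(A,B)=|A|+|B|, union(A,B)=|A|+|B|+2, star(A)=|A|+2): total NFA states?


Syntax tree has 5 char leaf(s), 1 union(s), 2 star(s)
chars contribute 5×2 = 10; each union adds +2; each star adds +2
Total: 10 + 2 + 4 = 16 states


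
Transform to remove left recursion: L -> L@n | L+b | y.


Left-recursive alternatives: L@n, L+b; non-recursive: y
Introduce L': L -> yL', L' -> @nL' | +bL' | ε


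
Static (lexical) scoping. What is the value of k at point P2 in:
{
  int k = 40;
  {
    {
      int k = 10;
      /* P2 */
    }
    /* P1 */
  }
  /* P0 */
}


k declared in the same block as P2
k = 10


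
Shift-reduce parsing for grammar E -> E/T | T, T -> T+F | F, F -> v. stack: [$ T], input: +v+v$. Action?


shift '+' to continue T -> T+F
Action: shift


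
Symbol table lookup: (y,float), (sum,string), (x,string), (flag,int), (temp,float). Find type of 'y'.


Lookup 'y' → type float


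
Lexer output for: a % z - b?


Scan left to right, longest-match per lexeme
Tokens: ID(a), OP(%), ID(z), OP(-), ID(b)


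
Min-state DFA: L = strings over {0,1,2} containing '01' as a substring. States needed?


KMP-style automaton: 2 progress states + 1 absorbing accept = 3
Minimal DFA: 3 states


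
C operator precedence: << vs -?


'-' is additive (level 9); '<<' is shift (level 8)
Higher level binds tighter
'-' has higher precedence than '<<'


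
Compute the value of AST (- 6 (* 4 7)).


Evaluate inner: (* 4 7) = 28
Evaluate root: (- 6 28) = -22
Result: -22


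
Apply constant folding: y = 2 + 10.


2 + 10 = 12 at compile time
Optimized: y = 12


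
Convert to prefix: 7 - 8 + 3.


left-to-right (same/higher precedence on left): tree is (+ (- 7 8) 3)
Prefix: + - 7 8 3


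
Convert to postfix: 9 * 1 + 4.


Left to right (same or higher precedence on left)
Postfix: 9 1 * 4 +


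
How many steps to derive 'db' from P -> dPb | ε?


Derivation: P => dPb => db
Steps: 2


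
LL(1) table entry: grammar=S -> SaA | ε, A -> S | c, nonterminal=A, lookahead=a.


For [A, a]: 'a' ∈ FIRST(S)
Entry: A -> S


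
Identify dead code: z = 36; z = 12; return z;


first assignment to z is overwritten before any read
Dead: 'z = 36'


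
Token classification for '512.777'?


Pattern: digits with a decimal point
Type: FLOAT_LITERAL


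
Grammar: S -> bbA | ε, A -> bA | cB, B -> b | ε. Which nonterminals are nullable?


A nonterminal is nullable iff some alternative derives ε (directly, or every symbol in it is nullable)
Nullable: {B, S}


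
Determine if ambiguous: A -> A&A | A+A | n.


'n&n+n' has two parse trees (no precedence encoded between & and +)
Ambiguous


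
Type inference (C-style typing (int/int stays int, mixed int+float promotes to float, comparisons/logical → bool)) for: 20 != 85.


Operand types: int != int
Rule: comparison yields bool
Result type: bool


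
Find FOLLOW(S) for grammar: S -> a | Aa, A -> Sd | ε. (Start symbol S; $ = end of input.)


$ ∈ FOLLOW(S). For each A -> αBβ: add FIRST(β)\{ε} to FOLLOW(B); if β nullable, add FOLLOW(A).
FOLLOW(S) = {$, d}


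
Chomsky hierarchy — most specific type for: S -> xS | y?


Right-linear: every RHS is a terminal or a terminal followed by one nonterminal
Classification: Type 3 (Regular)


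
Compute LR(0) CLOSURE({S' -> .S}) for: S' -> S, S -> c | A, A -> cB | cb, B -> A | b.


Start: S' -> .S
For each item with dot before a nonterminal B, add B -> .γ for every B-production
Closure: [S' -> .S, S -> .c, S -> .A, A -> .cB, A -> .cb]


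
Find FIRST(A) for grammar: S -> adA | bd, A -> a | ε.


Per alternative of A: FIRST(a) = {a}; FIRST(ε) = {ε}
FIRST(A) = {a, ε}


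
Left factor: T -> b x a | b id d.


Common prefix: 'b'
Factored: T -> b T', T' -> x a | id d


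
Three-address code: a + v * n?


Break into single-operator statements:
t1 = v * n
t2 = a + t1


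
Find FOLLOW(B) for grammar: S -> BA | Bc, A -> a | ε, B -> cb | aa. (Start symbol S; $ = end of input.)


$ ∈ FOLLOW(S). For each A -> αBβ: add FIRST(β)\{ε} to FOLLOW(B); if β nullable, add FOLLOW(A).
FOLLOW(B) = {$, a, c}


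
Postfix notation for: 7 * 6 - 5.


Left to right (same or higher precedence on left)
Postfix: 7 6 * 5 -


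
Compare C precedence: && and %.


'%' is multiplicative (level 10); '&&' is logical AND (level 2)
Higher level binds tighter
'%' has higher precedence than '&&'


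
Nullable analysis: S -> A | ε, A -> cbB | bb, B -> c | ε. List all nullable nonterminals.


A nonterminal is nullable iff some alternative derives ε (directly, or every symbol in it is nullable)
Nullable: {B, S}


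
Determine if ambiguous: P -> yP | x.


right-linear, alternatives start with distinct terminals 'y' vs 'x': unique leftmost derivation
Unambiguous


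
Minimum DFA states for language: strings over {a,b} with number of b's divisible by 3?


Track (count of b) mod 3: states 0..2, accept at 0
Minimal DFA: 3 states


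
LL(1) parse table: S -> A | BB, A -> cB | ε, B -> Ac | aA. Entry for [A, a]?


For [A, a]: ε is nullable and 'a' ∈ FOLLOW(A)
Entry: A -> ε


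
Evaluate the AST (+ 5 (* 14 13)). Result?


Evaluate inner: (* 14 13) = 182
Evaluate root: (+ 5 182) = 187
Result: 187


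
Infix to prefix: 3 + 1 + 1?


left-to-right (same/higher precedence on left): tree is (+ (+ 3 1) 1)
Prefix: + + 3 1 1


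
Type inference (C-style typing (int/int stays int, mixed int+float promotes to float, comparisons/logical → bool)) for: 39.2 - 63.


Operand types: float - int
Rule: mixed int/float promotes to float; int/int stays int
Result type: float


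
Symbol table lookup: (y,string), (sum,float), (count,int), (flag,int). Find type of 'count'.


Lookup 'count' → type int


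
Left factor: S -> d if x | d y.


Common prefix: 'd'
Factored: S -> d S', S' -> if x | y


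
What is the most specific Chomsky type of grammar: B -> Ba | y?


Left-linear: every RHS is a terminal or one nonterminal followed by a terminal
Classification: Type 3 (Regular)


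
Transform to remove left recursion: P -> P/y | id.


Left-recursive alternatives: P/y; non-recursive: id
Introduce P': P -> idP', P' -> /yP' | ε


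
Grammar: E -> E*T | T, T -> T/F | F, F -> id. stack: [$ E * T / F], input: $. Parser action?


handle 'T/F' on top
Action: reduce (T -> T/F)


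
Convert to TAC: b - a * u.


Break into single-operator statements:
t1 = a * u
t2 = b - t1


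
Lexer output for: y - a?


Scan left to right, longest-match per lexeme
Tokens: ID(y), OP(-), ID(a)


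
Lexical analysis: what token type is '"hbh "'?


Pattern: double-quoted sequence
Type: STRING_LITERAL


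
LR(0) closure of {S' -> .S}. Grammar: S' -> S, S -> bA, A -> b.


Start: S' -> .S
For each item with dot before a nonterminal B, add B -> .γ for every B-production
Closure: [S' -> .S, S -> .bA]


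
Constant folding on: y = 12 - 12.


12 - 12 = 0 at compile time
Optimized: y = 0


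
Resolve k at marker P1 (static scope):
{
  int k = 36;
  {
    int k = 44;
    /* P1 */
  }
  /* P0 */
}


k declared in the same block as P1
k = 44


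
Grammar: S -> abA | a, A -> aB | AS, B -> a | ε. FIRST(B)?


Per alternative of B: FIRST(a) = {a}; FIRST(ε) = {ε}
FIRST(B) = {a, ε}
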